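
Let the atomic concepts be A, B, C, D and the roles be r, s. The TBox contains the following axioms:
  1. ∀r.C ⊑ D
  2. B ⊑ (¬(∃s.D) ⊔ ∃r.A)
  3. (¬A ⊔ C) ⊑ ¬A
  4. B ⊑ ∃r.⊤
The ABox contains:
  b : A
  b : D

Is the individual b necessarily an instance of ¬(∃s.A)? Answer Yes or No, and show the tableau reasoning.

No

1. b : ¬(∃s.A)?  L(b) = {A, D} ∪ {∃s.A}
   open: L(b) ⊇ {A, D, ¬B, ¬C, ∃s.A} (+ ∃-successors) — b ∉ ¬(∃s.A) possible
2. Hence b : ¬(∃s.A): not entailed.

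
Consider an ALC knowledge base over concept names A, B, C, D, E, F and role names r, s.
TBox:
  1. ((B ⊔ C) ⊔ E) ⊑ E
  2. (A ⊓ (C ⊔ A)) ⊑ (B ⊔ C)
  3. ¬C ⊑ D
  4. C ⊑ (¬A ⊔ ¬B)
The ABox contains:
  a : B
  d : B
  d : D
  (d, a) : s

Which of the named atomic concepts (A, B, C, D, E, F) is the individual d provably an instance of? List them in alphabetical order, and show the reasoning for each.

{B, D, E}

1. d : A?  L(d) = {B, D} ∪ {¬A}
   open: L(d) ⊇ {B, D, E, ¬A, ¬C} — d ∉ A possible
2. d : B?  L(d) = {B, D} ∪ {¬B}
   clash {B, ¬B} at d — d ∈ B
3. d : C?  L(d) = {B, D} ∪ {¬C}
   open: L(d) ⊇ {B, D, E, ¬A, ¬C} — d ∉ C possible
4. d : D?  L(d) = {B, D} ∪ {¬D}
   clash {D, ¬D} at d — d ∈ D
5. d : E?  L(d) = {B, D} ∪ {¬E}
   clash {B, ¬B} at d — d ∈ E
6. d : F?  L(d) = {B, D} ∪ {¬F}
   open: L(d) ⊇ {B, D, E, ¬A, ¬C, …} — d ∉ F possible
7. Entailed for d: {B, D, E}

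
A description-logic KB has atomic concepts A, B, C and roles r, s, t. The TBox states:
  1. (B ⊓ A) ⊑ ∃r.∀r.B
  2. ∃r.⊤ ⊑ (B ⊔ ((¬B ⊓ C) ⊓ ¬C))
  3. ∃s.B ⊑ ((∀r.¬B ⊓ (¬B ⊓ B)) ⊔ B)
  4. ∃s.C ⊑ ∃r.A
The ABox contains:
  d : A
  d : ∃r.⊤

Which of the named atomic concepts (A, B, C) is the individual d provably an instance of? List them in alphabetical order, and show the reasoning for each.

1. d : A?  L(d) = {A, ∃r.⊤} ∪ {¬A}
   clash {A, ¬A} at d — d ∈ A
2. d : B?  L(d) = {A, ∃r.⊤} ∪ {¬B}
   clash {C, ¬C} at d — d ∈ B
3. d : C?  L(d) = {A, ∃r.⊤} ∪ {¬C}
   apply at d: ∃r.⊤⊑(B ⊔ ((¬B ⊓ C) ⊓ ¬C))
   open: L(d) ⊇ {A, B, ¬C, ∀s.¬B, ∀s.¬C, …} (+ ∃-successors) — d ∉ C possible
4. Entailed for d: {A, B}

{A, B}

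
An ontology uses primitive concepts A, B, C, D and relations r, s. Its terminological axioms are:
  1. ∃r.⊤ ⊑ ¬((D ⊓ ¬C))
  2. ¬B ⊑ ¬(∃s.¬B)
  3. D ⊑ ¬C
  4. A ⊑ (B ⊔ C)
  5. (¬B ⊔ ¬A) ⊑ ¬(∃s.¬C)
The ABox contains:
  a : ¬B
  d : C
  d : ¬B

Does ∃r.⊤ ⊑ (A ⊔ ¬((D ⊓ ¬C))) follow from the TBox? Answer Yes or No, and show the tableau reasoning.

1. ∃r.⊤ ⊑ (A ⊔ ¬((D ⊓ ¬C)))  ⇔  (∃r.⊤ ⊓ (¬A ⊓ (D ⊓ ¬C))) unsat w.r.t. T
   all branches close; clash {C, ¬C} at x₀
2. Hence ∃r.⊤ ⊑ (A ⊔ ¬((D ⊓ ¬C))): entailed.

Yes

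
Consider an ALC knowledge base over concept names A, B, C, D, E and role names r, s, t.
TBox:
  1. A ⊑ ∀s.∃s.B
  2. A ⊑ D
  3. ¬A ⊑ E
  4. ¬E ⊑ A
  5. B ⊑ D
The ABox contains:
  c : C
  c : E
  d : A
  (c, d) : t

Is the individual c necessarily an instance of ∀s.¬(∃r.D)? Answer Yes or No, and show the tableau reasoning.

1. c : ∀s.¬(∃r.D)?  L(c) = {C, E} ∪ {∃s.∃r.D}
   open: L(c) ⊇ {C, E, ¬A, ¬B, ∃s.∃r.D} (+ ∃-successors) — c ∉ ∀s.¬(∃r.D) possible
2. Hence c : ∀s.¬(∃r.D): not entailed.

No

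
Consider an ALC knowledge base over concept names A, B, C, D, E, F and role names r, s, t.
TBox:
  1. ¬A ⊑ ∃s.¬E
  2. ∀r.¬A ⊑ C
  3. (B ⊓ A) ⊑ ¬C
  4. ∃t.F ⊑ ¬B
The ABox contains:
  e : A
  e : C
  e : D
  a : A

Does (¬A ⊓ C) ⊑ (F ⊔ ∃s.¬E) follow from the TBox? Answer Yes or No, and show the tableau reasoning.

Yes

1. (¬A ⊓ C) ⊑ (F ⊔ ∃s.¬E)  ⇔  ((¬A ⊓ C) ⊓ (¬F ⊓ ∀s.E)) unsat w.r.t. T
   all branches close; clash {C, ¬C} at x₀
2. Hence (¬A ⊓ C) ⊑ (F ⊔ ∃s.¬E): entailed.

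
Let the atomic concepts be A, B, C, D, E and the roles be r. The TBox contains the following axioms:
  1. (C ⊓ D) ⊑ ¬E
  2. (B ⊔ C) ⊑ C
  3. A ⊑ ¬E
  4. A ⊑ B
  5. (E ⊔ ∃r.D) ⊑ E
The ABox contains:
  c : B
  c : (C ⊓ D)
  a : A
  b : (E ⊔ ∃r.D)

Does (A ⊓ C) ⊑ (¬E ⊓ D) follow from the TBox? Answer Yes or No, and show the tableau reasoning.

No

1. (A ⊓ C) ⊑ (¬E ⊓ D)  ⇔  ((A ⊓ C) ⊓ (E ⊔ ¬D)) unsat w.r.t. T
   apply at x₀: A⊑¬E; A⊑B
   open: L(x₀) ⊇ {A, B, C, ¬D, ¬E, …}
2. Hence (A ⊓ C) ⊑ (¬E ⊓ D): not entailed.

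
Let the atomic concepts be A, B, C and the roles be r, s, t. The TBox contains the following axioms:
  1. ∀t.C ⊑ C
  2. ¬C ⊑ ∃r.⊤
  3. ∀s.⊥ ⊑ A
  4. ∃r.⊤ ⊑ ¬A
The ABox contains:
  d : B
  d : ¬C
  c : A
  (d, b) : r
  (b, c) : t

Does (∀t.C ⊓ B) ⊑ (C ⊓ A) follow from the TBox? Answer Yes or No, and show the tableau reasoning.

No

1. (∀t.C ⊓ B) ⊑ (C ⊓ A)  ⇔  ((∀t.C ⊓ B) ⊓ (¬C ⊔ ¬A)) unsat w.r.t. T
   apply at x₀: ∀t.C⊑C
   open: L(x₀) ⊇ {B, C, ¬A, ∀t.C, ∃s.⊤} (+ ∃-successors)
2. Hence (∀t.C ⊓ B) ⊑ (C ⊓ A): not entailed.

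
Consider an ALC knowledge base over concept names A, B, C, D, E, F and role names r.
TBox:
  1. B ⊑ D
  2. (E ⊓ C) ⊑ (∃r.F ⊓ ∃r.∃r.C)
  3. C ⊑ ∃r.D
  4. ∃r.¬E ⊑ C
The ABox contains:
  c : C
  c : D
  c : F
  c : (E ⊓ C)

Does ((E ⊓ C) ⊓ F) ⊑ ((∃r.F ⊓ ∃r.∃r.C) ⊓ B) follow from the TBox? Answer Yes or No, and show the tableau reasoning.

1. ((E ⊓ C) ⊓ F) ⊑ ((∃r.F ⊓ ∃r.∃r.C) ⊓ B)  ⇔  (((E ⊓ C) ⊓ F) ⊓ ((∀r.¬F ⊔ ∀r.∀r.¬C) ⊔ ¬B)) unsat w.r.t. T
   apply at x₀: (E ⊓ C)⊑(∃r.F ⊓ ∃r.∃r.C); C⊑∃r.D
   open: L(x₀) ⊇ {C, E, F, ¬B, ∃r.D, …} (+ ∃-successors)
2. Hence ((E ⊓ C) ⊓ F) ⊑ ((∃r.F ⊓ ∃r.∃r.C) ⊓ B): not entailed.

No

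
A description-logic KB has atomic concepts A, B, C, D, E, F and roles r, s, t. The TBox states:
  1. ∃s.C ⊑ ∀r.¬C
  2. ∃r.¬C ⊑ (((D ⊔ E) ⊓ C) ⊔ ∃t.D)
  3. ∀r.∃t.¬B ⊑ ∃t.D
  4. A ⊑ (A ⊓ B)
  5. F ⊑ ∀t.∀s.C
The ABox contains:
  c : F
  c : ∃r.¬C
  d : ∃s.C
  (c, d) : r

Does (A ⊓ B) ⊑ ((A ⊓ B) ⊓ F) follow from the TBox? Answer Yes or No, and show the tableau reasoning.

1. (A ⊓ B) ⊑ ((A ⊓ B) ⊓ F)  ⇔  ((A ⊓ B) ⊓ ((¬A ⊔ ¬B) ⊔ ¬F)) unsat w.r.t. T
   open: L(x₀) ⊇ {A, B, ¬F, ∀r.C, ∀s.¬C, …} (+ ∃-successors)
2. Hence (A ⊓ B) ⊑ ((A ⊓ B) ⊓ F): not entailed.

No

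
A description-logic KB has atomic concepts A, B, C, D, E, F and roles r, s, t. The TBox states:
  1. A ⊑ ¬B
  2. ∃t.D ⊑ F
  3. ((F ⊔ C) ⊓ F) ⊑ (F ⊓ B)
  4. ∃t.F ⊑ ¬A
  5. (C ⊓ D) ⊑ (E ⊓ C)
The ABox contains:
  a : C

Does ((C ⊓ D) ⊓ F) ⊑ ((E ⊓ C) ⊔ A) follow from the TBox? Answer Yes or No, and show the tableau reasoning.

1. ((C ⊓ D) ⊓ F) ⊑ ((E ⊓ C) ⊔ A)  ⇔  (((C ⊓ D) ⊓ F) ⊓ ((¬E ⊔ ¬C) ⊓ ¬A)) unsat w.r.t. T
   all branches close; clash {C, ¬C} at x₀
2. Hence ((C ⊓ D) ⊓ F) ⊑ ((E ⊓ C) ⊔ A): entailed.

Yes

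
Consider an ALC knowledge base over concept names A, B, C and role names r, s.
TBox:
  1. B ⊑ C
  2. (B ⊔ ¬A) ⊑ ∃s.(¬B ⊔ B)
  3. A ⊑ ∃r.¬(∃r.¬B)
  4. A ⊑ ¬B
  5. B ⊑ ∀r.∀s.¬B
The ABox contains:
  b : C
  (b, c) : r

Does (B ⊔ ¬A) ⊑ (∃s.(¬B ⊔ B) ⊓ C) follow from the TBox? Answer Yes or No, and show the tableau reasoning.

No

1. (B ⊔ ¬A) ⊑ (∃s.(¬B ⊔ B) ⊓ C)  ⇔  ((B ⊔ ¬A) ⊓ (∀s.(B ⊓ ¬B) ⊔ ¬C)) unsat w.r.t. T
   apply at x₀: (B ⊔ ¬A)⊑∃s.(¬B ⊔ B)
   open: L(x₀) ⊇ {¬A, ¬B, ¬C, ∃s.(¬B ⊔ B)} (+ ∃-successors)
2. Hence (B ⊔ ¬A) ⊑ (∃s.(¬B ⊔ B) ⊓ C): not entailed.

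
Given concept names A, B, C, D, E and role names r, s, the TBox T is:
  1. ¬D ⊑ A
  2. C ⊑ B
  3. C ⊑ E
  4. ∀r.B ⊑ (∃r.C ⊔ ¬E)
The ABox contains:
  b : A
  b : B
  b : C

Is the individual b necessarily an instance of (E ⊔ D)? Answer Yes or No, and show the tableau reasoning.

1. b : (E ⊔ D)?  L(b) = {A, B, C} ∪ {(¬E ⊓ ¬D)}
   clash {E, ¬E} at b — b ∈ (E ⊔ D)
2. Hence b : (E ⊔ D): entailed.

Yes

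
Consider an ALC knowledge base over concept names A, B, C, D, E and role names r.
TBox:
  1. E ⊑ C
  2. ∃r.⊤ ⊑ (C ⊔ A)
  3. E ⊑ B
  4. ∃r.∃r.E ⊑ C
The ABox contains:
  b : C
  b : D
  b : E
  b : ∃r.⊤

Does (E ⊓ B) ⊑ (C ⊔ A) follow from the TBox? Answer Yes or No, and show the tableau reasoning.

Yes

1. (E ⊓ B) ⊑ (C ⊔ A)  ⇔  ((E ⊓ B) ⊓ (¬C ⊓ ¬A)) unsat w.r.t. T
   all branches close; clash {C, ¬C} at x₀
2. Hence (E ⊓ B) ⊑ (C ⊔ A): entailed.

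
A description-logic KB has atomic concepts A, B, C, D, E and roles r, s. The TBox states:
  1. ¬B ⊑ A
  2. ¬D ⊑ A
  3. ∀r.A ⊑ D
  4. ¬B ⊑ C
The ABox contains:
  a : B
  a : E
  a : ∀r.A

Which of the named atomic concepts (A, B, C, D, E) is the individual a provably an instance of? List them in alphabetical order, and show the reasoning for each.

{B, D, E}

1. a : A?  L(a) = {B, E, ∀r.A} ∪ {¬A}
   apply at a: ∀r.A⊑D
   open: L(a) ⊇ {B, D, E, ¬A, ∀r.A} — a ∉ A possible
2. a : B?  L(a) = {B, E, ∀r.A} ∪ {¬B}
   clash {B, ¬B} at a — a ∈ B
3. a : C?  L(a) = {B, E, ∀r.A} ∪ {¬C}
   apply at a: ∀r.A⊑D
   open: L(a) ⊇ {B, D, E, ¬C, ∀r.A} — a ∉ C possible
4. a : D?  L(a) = {B, E, ∀r.A} ∪ {¬D}
   clash {D, ¬D} at a — a ∈ D
5. a : E?  L(a) = {B, E, ∀r.A} ∪ {¬E}
   clash {E, ¬E} at a — a ∈ E
6. Entailed for a: {B, D, E}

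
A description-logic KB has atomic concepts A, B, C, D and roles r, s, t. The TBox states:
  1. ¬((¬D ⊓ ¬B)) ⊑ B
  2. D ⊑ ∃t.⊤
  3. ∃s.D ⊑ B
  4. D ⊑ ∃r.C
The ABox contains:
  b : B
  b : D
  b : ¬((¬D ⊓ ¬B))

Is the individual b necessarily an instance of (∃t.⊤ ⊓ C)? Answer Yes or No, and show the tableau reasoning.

No

1. b : (∃t.⊤ ⊓ C)?  L(b) = {B, D, ¬((¬D ⊓ ¬B))} ∪ {(∀t.⊥ ⊔ ¬C)}
   apply at b: D⊑∃t.⊤; D⊑∃r.C
   open: L(b) ⊇ {B, D, ¬C, ∃r.C, ∃t.⊤} (+ ∃-successors) — b ∉ (∃t.⊤ ⊓ C) possible
2. Hence b : (∃t.⊤ ⊓ C): not entailed.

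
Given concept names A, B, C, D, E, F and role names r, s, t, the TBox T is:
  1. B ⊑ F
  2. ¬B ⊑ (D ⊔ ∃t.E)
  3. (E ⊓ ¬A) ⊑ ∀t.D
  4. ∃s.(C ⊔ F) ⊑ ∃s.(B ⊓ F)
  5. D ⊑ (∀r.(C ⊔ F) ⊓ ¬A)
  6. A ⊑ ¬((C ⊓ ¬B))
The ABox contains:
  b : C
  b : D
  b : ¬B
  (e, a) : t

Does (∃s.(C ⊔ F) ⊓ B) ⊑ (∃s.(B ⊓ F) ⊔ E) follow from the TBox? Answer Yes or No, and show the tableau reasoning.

1. (∃s.(C ⊔ F) ⊓ B) ⊑ (∃s.(B ⊓ F) ⊔ E)  ⇔  ((∃s.(C ⊔ F) ⊓ B) ⊓ (∀s.(¬B ⊔ ¬F) ⊓ ¬E)) unsat w.r.t. T
   all branches close; clash {F, ¬F} at an ∃-successor
2. Hence (∃s.(C ⊔ F) ⊓ B) ⊑ (∃s.(B ⊓ F) ⊔ E): entailed.

Yes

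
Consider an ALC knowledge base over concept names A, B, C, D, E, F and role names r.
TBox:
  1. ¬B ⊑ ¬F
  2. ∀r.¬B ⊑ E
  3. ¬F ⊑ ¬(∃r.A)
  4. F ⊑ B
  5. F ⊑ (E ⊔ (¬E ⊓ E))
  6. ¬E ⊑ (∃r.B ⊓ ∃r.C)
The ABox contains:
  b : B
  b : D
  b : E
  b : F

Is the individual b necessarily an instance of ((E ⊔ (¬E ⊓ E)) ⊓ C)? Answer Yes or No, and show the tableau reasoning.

No

1. b : ((E ⊔ (¬E ⊓ E)) ⊓ C)?  L(b) = {B, D, E, F} ∪ {((¬E ⊓ (E ⊔ ¬E)) ⊔ ¬C)}
   apply at b: F⊑(E ⊔ (¬E ⊓ E))
   open: L(b) ⊇ {B, D, E, F, ¬C} — b ∉ ((E ⊔ (¬E ⊓ E)) ⊓ C) possible
2. Hence b : ((E ⊔ (¬E ⊓ E)) ⊓ C): not entailed.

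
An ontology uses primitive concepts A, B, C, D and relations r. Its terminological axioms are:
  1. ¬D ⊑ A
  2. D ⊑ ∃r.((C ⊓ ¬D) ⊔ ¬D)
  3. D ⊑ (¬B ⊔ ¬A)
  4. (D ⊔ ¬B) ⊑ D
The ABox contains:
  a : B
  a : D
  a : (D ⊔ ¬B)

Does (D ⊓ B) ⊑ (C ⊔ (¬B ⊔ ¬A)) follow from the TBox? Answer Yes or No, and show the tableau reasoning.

1. (D ⊓ B) ⊑ (C ⊔ (¬B ⊔ ¬A))  ⇔  ((D ⊓ B) ⊓ (¬C ⊓ (B ⊓ A))) unsat w.r.t. T
   all branches close; clash {A, ¬A} at x₀
2. Hence (D ⊓ B) ⊑ (C ⊔ (¬B ⊔ ¬A)): entailed.

Yes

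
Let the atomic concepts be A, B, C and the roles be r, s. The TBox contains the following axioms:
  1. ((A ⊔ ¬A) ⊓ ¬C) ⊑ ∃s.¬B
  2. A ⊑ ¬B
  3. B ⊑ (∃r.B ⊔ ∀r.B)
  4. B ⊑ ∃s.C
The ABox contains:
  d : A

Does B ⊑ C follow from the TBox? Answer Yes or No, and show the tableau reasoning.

No

1. B ⊑ C  ⇔  (B ⊓ ¬C) unsat w.r.t. T
   apply at x₀: B⊑(∃r.B ⊔ ∀r.B); B⊑∃s.C
   open: L(x₀) ⊇ {B, ¬A, ¬C, ∃r.B, ∃s.C, …} (+ ∃-successors)
2. Hence B ⊑ C: not entailed.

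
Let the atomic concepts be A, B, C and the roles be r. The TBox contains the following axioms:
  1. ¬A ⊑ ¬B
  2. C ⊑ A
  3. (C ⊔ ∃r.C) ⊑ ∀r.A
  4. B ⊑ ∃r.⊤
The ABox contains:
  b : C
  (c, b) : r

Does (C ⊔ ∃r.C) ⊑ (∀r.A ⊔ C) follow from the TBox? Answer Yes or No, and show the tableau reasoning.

1. (C ⊔ ∃r.C) ⊑ (∀r.A ⊔ C)  ⇔  ((C ⊔ ∃r.C) ⊓ (∃r.¬A ⊓ ¬C)) unsat w.r.t. T
   all branches close; clash {A, ¬A} at an ∃-successor
2. Hence (C ⊔ ∃r.C) ⊑ (∀r.A ⊔ C): entailed.

Yes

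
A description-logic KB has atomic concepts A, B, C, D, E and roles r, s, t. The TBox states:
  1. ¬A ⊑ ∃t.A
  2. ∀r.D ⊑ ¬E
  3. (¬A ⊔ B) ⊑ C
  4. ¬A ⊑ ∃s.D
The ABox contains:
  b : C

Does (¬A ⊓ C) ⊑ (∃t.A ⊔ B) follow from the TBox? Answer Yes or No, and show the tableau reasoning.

Yes

1. (¬A ⊓ C) ⊑ (∃t.A ⊔ B)  ⇔  ((¬A ⊓ C) ⊓ (∀t.¬A ⊓ ¬B)) unsat w.r.t. T
   all branches close; clash {A, ¬A} at an ∃-successor
2. Hence (¬A ⊓ C) ⊑ (∃t.A ⊔ B): entailed.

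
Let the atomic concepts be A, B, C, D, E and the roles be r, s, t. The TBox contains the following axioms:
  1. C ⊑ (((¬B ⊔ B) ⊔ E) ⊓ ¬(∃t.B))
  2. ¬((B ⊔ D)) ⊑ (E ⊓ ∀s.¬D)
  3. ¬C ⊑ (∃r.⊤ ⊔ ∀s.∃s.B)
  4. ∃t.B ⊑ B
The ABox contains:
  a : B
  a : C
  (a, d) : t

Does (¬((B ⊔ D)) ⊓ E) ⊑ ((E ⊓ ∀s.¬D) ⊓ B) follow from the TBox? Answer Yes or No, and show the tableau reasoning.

No

1. (¬((B ⊔ D)) ⊓ E) ⊑ ((E ⊓ ∀s.¬D) ⊓ B)  ⇔  (((¬B ⊓ ¬D) ⊓ E) ⊓ ((¬E ⊔ ∃s.D) ⊔ ¬B)) unsat w.r.t. T
   apply at x₀: ¬((B ⊔ D))⊑(E ⊓ ∀s.¬D)
   open: L(x₀) ⊇ {C, E, ¬B, ¬D, ∀s.¬D, …}
2. Hence (¬((B ⊔ D)) ⊓ E) ⊑ ((E ⊓ ∀s.¬D) ⊓ B): not entailed.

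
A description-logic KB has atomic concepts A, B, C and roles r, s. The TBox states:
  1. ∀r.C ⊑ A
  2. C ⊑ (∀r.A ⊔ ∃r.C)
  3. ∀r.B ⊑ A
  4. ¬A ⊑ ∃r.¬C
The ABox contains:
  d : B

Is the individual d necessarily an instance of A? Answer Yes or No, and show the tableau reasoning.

1. d : A?  L(d) = {B} ∪ {¬A}
   apply at d: ¬A⊑∃r.¬C
   open: L(d) ⊇ {B, ¬A, ¬C, ∃r.¬B, ∃r.¬C} (+ ∃-successors) — d ∉ A possible
2. Hence d : A: not entailed.

No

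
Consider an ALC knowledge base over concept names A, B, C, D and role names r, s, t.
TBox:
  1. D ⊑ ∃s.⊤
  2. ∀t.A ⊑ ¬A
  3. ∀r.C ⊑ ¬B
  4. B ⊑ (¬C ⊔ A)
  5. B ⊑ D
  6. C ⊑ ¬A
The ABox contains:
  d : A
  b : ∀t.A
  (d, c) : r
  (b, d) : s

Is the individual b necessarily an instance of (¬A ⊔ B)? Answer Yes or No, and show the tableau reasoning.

1. b : (¬A ⊔ B)?  L(b) = {∀t.A} ∪ {(A ⊓ ¬B)}
   clash {A, ¬A} at b — b ∈ (¬A ⊔ B)
2. Hence b : (¬A ⊔ B): entailed.

Yes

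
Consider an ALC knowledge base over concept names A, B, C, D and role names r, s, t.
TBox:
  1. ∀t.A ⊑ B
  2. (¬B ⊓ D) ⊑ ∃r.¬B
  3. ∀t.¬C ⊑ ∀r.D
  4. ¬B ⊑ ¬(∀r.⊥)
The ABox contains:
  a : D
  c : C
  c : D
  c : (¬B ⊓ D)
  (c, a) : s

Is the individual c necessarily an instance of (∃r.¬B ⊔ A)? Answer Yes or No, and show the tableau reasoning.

Yes

1. c : (∃r.¬B ⊔ A)?  L(c) = {C, D, (¬B ⊓ D)} ∪ {(∀r.B ⊓ ¬A)}
   clash {B, ¬B} at c — c ∈ (∃r.¬B ⊔ A)
2. Hence c : (∃r.¬B ⊔ A): entailed.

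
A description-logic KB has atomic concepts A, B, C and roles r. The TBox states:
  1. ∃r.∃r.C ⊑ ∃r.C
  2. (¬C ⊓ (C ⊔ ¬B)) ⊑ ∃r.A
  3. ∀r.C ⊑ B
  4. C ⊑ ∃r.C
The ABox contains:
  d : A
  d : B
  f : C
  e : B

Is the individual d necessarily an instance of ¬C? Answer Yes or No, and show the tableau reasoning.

No

1. d : ¬C?  L(d) = {A, B} ∪ {C}
   apply at d: C⊑∃r.C
   open: L(d) ⊇ {A, B, C, ∃r.C} (+ ∃-successors) — d ∉ ¬C possible
2. Hence d : ¬C: not entailed.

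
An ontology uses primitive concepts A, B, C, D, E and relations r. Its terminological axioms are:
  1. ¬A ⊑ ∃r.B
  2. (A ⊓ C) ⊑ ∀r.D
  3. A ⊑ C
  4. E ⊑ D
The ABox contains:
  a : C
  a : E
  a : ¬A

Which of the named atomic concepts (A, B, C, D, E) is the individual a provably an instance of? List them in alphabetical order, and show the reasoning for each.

{C, D, E}

1. a : A?  L(a) = {C, E, ¬A} ∪ {¬A}
   apply at a: ¬A⊑∃r.B; E⊑D
   open: L(a) ⊇ {C, D, E, ¬A, ∃r.B} (+ ∃-successors) — a ∉ A possible
2. a : B?  L(a) = {C, E, ¬A} ∪ {¬B}
   apply at a: ¬A⊑∃r.B; E⊑D
   open: L(a) ⊇ {C, D, E, ¬A, ¬B, …} (+ ∃-successors) — a ∉ B possible
3. a : C?  L(a) = {C, E, ¬A} ∪ {¬C}
   clash {C, ¬C} at a — a ∈ C
4. a : D?  L(a) = {C, E, ¬A} ∪ {¬D}
   clash {D, ¬D} at a — a ∈ D
5. a : E?  L(a) = {C, E, ¬A} ∪ {¬E}
   clash {E, ¬E} at a — a ∈ E
6. Entailed for a: {C, D, E}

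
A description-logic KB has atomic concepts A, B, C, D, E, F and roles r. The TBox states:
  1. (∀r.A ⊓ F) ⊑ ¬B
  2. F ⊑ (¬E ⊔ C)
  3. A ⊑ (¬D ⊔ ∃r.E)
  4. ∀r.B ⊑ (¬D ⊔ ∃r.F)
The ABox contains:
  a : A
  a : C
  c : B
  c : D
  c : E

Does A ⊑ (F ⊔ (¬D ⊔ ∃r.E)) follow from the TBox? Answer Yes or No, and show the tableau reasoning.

1. A ⊑ (F ⊔ (¬D ⊔ ∃r.E))  ⇔  (A ⊓ (¬F ⊓ (D ⊓ ∀r.¬E))) unsat w.r.t. T
   all branches close; clash {E, ¬E} at an ∃-successor
2. Hence A ⊑ (F ⊔ (¬D ⊔ ∃r.E)): entailed.

Yes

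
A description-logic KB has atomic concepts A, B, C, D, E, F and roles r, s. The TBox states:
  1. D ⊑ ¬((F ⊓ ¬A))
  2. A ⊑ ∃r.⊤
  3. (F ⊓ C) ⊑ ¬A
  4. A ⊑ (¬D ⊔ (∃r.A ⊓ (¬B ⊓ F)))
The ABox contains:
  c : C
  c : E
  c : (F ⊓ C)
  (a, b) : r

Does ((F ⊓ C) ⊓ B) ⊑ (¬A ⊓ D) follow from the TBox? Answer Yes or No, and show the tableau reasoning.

No

1. ((F ⊓ C) ⊓ B) ⊑ (¬A ⊓ D)  ⇔  (((F ⊓ C) ⊓ B) ⊓ (A ⊔ ¬D)) unsat w.r.t. T
   apply at x₀: (F ⊓ C)⊑¬A
   open: L(x₀) ⊇ {B, C, F, ¬A, ¬D}
2. Hence ((F ⊓ C) ⊓ B) ⊑ (¬A ⊓ D): not entailed.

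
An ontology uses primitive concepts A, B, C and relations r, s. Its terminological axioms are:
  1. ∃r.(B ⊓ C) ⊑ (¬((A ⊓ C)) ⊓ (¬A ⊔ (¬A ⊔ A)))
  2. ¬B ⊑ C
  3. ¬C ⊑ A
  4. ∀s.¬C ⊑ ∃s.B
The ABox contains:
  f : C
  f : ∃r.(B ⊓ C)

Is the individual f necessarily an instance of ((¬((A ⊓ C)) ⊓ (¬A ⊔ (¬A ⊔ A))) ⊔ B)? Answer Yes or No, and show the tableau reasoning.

Yes

1. f : ((¬((A ⊓ C)) ⊓ (¬A ⊔ (¬A ⊔ A))) ⊔ B)?  L(f) = {C, ∃r.(B ⊓ C)} ∪ {(((A ⊓ C) ⊔ (A ⊓ (A ⊓ ¬A))) ⊓ ¬B)}
   clash {A, ¬A} at f — f ∈ ((¬((A ⊓ C)) ⊓ (¬A ⊔ (¬A ⊔ A))) ⊔ B)
2. Hence f : ((¬((A ⊓ C)) ⊓ (¬A ⊔ (¬A ⊔ A))) ⊔ B): entailed.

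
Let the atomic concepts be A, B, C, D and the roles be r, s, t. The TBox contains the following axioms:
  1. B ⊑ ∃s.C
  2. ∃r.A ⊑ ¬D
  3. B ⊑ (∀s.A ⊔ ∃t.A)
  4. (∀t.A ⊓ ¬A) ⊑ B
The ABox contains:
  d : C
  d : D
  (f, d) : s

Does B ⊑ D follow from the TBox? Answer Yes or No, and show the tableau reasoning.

1. B ⊑ D  ⇔  (B ⊓ ¬D) unsat w.r.t. T
   apply at x₀: B⊑∃s.C; B⊑(∀s.A ⊔ ∃t.A)
   open: L(x₀) ⊇ {B, ¬D, ∀s.A, ∃s.C} (+ ∃-successors)
2. Hence B ⊑ D: not entailed.

No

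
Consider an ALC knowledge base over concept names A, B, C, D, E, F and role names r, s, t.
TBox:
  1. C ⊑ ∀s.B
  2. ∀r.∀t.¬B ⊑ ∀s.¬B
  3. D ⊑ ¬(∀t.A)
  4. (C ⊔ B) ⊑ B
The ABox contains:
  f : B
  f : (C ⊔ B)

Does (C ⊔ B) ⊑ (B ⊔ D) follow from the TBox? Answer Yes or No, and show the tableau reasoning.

1. (C ⊔ B) ⊑ (B ⊔ D)  ⇔  ((C ⊔ B) ⊓ (¬B ⊓ ¬D)) unsat w.r.t. T
   all branches close; clash {B, ¬B} at x₀
2. Hence (C ⊔ B) ⊑ (B ⊔ D): entailed.

Yes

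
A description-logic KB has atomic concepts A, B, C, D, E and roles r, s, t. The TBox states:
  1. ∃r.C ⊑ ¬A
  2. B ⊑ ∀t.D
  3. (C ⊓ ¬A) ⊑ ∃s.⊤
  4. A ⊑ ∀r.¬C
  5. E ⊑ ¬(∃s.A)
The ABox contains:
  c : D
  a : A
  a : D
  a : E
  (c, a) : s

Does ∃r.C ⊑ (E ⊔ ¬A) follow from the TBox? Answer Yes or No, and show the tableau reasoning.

Yes

1. ∃r.C ⊑ (E ⊔ ¬A)  ⇔  (∃r.C ⊓ (¬E ⊓ A)) unsat w.r.t. T
   all branches close; clash {C, ¬C} at an ∃-successor
2. Hence ∃r.C ⊑ (E ⊔ ¬A): entailed.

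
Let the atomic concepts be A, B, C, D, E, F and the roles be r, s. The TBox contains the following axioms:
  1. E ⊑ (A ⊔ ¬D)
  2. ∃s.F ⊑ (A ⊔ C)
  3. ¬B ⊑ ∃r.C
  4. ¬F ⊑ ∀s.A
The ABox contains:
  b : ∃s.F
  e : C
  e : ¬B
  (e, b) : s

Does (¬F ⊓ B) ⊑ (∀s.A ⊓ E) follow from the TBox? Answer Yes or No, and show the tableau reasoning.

1. (¬F ⊓ B) ⊑ (∀s.A ⊓ E)  ⇔  ((¬F ⊓ B) ⊓ (∃s.¬A ⊔ ¬E)) unsat w.r.t. T
   apply at x₀: ¬F⊑∀s.A
   open: L(x₀) ⊇ {B, ¬E, ¬F, ∀s.A, ∀s.¬F}
2. Hence (¬F ⊓ B) ⊑ (∀s.A ⊓ E): not entailed.

No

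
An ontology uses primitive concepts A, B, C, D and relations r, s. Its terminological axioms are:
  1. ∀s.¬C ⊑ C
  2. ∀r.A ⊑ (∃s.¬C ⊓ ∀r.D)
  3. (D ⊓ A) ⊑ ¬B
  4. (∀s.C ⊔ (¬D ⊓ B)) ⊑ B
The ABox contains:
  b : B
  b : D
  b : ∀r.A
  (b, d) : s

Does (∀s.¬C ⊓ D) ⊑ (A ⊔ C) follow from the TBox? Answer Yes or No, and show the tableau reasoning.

1. (∀s.¬C ⊓ D) ⊑ (A ⊔ C)  ⇔  ((∀s.¬C ⊓ D) ⊓ (¬A ⊓ ¬C)) unsat w.r.t. T
   all branches close; clash {C, ¬C} at x₀
2. Hence (∀s.¬C ⊓ D) ⊑ (A ⊔ C): entailed.

Yes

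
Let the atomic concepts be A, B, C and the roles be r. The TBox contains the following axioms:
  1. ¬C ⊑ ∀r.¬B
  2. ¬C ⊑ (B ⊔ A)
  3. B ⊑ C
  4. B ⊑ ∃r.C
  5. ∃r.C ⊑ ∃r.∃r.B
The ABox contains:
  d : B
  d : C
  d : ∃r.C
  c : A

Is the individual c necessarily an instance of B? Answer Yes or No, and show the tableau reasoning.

No

1. c : B?  L(c) = {A} ∪ {¬B}
   open: L(c) ⊇ {A, C, ¬B, ∀r.¬C} — c ∉ B possible
2. Hence c : B: not entailed.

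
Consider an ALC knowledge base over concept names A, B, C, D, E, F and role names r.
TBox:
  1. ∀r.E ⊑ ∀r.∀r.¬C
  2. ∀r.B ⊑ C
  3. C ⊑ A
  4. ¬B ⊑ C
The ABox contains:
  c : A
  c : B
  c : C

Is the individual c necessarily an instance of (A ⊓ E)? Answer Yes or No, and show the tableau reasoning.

No

1. c : (A ⊓ E)?  L(c) = {A, B, C} ∪ {(¬A ⊔ ¬E)}
   open: L(c) ⊇ {A, B, C, ¬E, ∃r.¬E} (+ ∃-successors) — c ∉ (A ⊓ E) possible
2. Hence c : (A ⊓ E): not entailed.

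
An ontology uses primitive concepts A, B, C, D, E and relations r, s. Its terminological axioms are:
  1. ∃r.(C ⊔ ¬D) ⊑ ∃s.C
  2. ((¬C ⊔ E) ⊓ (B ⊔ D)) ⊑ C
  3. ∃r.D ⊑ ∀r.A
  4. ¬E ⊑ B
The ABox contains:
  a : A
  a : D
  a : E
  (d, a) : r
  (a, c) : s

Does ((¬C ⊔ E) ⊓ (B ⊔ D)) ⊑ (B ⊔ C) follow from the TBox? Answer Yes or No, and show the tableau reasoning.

Yes

1. ((¬C ⊔ E) ⊓ (B ⊔ D)) ⊑ (B ⊔ C)  ⇔  (((¬C ⊔ E) ⊓ (B ⊔ D)) ⊓ (¬B ⊓ ¬C)) unsat w.r.t. T
   all branches close; clash {B, ¬B} at x₀
2. Hence ((¬C ⊔ E) ⊓ (B ⊔ D)) ⊑ (B ⊔ C): entailed.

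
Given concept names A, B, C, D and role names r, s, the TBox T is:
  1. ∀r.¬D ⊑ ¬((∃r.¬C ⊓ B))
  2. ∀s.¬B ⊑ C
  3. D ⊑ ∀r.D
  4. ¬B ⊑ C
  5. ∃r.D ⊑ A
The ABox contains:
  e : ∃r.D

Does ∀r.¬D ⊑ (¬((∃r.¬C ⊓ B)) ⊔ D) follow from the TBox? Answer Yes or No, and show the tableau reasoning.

Yes

1. ∀r.¬D ⊑ (¬((∃r.¬C ⊓ B)) ⊔ D)  ⇔  (∀r.¬D ⊓ ((∃r.¬C ⊓ B) ⊓ ¬D)) unsat w.r.t. T
   all branches close; clash {B, ¬B} at x₀
2. Hence ∀r.¬D ⊑ (¬((∃r.¬C ⊓ B)) ⊔ D): entailed.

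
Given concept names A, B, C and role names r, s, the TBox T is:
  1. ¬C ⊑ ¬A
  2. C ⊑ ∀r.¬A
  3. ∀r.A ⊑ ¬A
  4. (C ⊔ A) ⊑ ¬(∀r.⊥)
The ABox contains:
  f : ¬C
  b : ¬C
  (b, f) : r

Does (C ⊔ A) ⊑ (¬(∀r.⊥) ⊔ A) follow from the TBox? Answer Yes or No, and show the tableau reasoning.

1. (C ⊔ A) ⊑ (¬(∀r.⊥) ⊔ A)  ⇔  ((C ⊔ A) ⊓ (∀r.⊥ ⊓ ¬A)) unsat w.r.t. T
   all branches close; clash {A, ¬A} at x₀
2. Hence (C ⊔ A) ⊑ (¬(∀r.⊥) ⊔ A): entailed.

Yes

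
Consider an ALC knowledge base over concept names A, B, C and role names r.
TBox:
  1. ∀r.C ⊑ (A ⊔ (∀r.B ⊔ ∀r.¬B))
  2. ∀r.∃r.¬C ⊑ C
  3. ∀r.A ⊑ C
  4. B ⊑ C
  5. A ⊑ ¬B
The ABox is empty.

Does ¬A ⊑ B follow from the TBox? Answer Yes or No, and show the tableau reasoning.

1. ¬A ⊑ B  ⇔  (¬A ⊓ ¬B) unsat w.r.t. T
   open: L(x₀) ⊇ {¬A, ¬B, ∃r.¬A, ∃r.¬C, ∃r.∀r.C} (+ ∃-successors)
2. Hence ¬A ⊑ B: not entailed.

No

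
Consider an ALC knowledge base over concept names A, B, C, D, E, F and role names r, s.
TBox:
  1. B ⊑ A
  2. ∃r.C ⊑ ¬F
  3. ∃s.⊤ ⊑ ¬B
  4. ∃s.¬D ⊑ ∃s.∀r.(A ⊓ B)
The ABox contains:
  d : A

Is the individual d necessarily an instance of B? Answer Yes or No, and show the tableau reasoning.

1. d : B?  L(d) = {A} ∪ {¬B}
   open: L(d) ⊇ {A, ¬B, ∀r.¬C, ∀s.D} — d ∉ B possible
2. Hence d : B: not entailed.

No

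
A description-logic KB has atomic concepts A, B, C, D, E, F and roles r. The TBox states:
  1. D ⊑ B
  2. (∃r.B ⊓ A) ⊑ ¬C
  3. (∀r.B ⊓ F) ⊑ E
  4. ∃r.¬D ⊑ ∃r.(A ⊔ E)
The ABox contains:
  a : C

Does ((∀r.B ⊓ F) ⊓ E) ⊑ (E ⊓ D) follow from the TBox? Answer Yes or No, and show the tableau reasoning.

No

1. ((∀r.B ⊓ F) ⊓ E) ⊑ (E ⊓ D)  ⇔  (((∀r.B ⊓ F) ⊓ E) ⊓ (¬E ⊔ ¬D)) unsat w.r.t. T
   open: L(x₀) ⊇ {E, F, ¬D, ∀r.B, ∀r.D, …}
2. Hence ((∀r.B ⊓ F) ⊓ E) ⊑ (E ⊓ D): not entailed.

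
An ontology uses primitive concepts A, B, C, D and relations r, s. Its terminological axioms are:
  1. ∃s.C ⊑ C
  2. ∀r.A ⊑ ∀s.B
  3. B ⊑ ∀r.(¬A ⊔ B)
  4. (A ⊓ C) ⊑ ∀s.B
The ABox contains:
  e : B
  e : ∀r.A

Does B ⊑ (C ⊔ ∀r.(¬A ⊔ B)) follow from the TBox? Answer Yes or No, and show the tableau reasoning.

Yes

1. B ⊑ (C ⊔ ∀r.(¬A ⊔ B))  ⇔  (B ⊓ (¬C ⊓ ∃r.(A ⊓ ¬B))) unsat w.r.t. T
   all branches close; clash {C, ¬C} at x₀
2. Hence B ⊑ (C ⊔ ∀r.(¬A ⊔ B)): entailed.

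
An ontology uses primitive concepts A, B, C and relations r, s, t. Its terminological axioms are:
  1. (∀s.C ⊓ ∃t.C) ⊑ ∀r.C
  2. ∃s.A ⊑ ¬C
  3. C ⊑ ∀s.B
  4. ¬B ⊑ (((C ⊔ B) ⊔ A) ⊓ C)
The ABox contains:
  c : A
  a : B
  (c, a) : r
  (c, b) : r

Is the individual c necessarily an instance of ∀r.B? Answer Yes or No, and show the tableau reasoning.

1. c : ∀r.B?  L(c) = {A} ∪ {∃r.¬B}
   open: L(c) ⊇ {A, B, ¬C, ∃r.¬B, ∃s.¬C} (+ ∃-successors) — c ∉ ∀r.B possible
2. Hence c : ∀r.B: not entailed.

No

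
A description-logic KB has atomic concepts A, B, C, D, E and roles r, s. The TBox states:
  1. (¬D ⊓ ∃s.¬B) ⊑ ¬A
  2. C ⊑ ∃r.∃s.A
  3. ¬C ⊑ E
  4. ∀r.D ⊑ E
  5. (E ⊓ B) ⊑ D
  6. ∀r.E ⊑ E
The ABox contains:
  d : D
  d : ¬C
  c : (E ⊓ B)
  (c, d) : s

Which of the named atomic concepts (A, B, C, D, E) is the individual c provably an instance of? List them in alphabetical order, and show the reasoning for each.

{B, D, E}

1. c : A?  L(c) = {(E ⊓ B)} ∪ {¬A}
   apply at c: (E ⊓ B)⊑D
   open: L(c) ⊇ {B, D, E, ¬A, ¬C} — c ∉ A possible
2. c : B?  L(c) = {(E ⊓ B)} ∪ {¬B}
   clash {B, ¬B} at c — c ∈ B
3. c : C?  L(c) = {(E ⊓ B)} ∪ {¬C}
   apply at c: (E ⊓ B)⊑D
   open: L(c) ⊇ {B, D, E, ¬C} — c ∉ C possible
4. c : D?  L(c) = {(E ⊓ B)} ∪ {¬D}
   clash {D, ¬D} at c — c ∈ D
5. c : E?  L(c) = {(E ⊓ B)} ∪ {¬E}
   clash {E, ¬E} at c — c ∈ E
6. Entailed for c: {B, D, E}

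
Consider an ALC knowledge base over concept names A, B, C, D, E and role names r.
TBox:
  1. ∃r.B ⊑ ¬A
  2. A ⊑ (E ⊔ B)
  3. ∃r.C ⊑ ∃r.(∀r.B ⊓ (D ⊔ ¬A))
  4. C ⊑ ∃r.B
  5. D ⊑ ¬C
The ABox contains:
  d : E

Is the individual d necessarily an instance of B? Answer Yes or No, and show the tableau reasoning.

No

1. d : B?  L(d) = {E} ∪ {¬B}
   open: L(d) ⊇ {E, ¬A, ¬B, ¬C, ∀r.¬C} — d ∉ B possible
2. Hence d : B: not entailed.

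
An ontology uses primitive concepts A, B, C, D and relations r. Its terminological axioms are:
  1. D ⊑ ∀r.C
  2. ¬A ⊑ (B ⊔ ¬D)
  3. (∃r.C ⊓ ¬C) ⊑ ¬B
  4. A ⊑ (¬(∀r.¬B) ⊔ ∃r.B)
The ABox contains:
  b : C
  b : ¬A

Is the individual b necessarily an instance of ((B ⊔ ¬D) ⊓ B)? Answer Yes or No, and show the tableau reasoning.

1. b : ((B ⊔ ¬D) ⊓ B)?  L(b) = {C, ¬A} ∪ {((¬B ⊓ D) ⊔ ¬B)}
   apply at b: ¬A⊑(B ⊔ ¬D)
   open: L(b) ⊇ {C, ¬A, ¬B, ¬D} — b ∉ ((B ⊔ ¬D) ⊓ B) possible
2. Hence b : ((B ⊔ ¬D) ⊓ B): not entailed.

No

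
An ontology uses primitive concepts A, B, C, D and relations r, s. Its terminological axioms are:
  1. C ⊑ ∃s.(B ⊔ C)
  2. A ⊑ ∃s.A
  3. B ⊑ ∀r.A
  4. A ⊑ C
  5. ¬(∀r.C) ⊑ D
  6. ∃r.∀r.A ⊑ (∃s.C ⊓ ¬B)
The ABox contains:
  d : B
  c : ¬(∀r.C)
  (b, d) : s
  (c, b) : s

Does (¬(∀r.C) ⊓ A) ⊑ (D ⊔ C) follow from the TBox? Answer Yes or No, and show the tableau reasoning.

Yes

1. (¬(∀r.C) ⊓ A) ⊑ (D ⊔ C)  ⇔  ((∃r.¬C ⊓ A) ⊓ (¬D ⊓ ¬C)) unsat w.r.t. T
   all branches close; clash {C, ¬C} at x₀
2. Hence (¬(∀r.C) ⊓ A) ⊑ (D ⊔ C): entailed.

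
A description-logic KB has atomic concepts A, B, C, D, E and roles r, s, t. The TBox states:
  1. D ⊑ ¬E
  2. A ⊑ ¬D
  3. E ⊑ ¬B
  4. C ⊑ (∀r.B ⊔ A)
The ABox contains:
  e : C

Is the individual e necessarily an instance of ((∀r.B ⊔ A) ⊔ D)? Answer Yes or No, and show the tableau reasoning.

Yes

1. e : ((∀r.B ⊔ A) ⊔ D)?  L(e) = {C} ∪ {((∃r.¬B ⊓ ¬A) ⊓ ¬D)}
   clash {A, ¬A} at e — e ∈ ((∀r.B ⊔ A) ⊔ D)
2. Hence e : ((∀r.B ⊔ A) ⊔ D): entailed.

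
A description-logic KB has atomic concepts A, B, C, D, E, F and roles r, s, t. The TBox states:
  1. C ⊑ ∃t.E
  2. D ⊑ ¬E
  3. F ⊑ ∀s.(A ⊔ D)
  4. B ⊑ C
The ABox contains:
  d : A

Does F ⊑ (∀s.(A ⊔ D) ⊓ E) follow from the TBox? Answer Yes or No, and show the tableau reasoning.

1. F ⊑ (∀s.(A ⊔ D) ⊓ E)  ⇔  (F ⊓ (∃s.(¬A ⊓ ¬D) ⊔ ¬E)) unsat w.r.t. T
   apply at x₀: F⊑∀s.(A ⊔ D)
   open: L(x₀) ⊇ {F, ¬B, ¬C, ¬D, ¬E, …}
2. Hence F ⊑ (∀s.(A ⊔ D) ⊓ E): not entailed.

No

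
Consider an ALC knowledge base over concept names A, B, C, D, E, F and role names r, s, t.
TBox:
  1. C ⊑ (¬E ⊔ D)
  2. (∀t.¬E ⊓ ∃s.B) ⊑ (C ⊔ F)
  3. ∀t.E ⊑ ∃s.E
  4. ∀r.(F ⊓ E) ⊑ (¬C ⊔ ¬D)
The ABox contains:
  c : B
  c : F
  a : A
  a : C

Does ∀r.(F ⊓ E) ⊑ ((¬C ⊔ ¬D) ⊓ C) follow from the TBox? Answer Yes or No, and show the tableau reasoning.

1. ∀r.(F ⊓ E) ⊑ ((¬C ⊔ ¬D) ⊓ C)  ⇔  (∀r.(F ⊓ E) ⊓ ((C ⊓ D) ⊔ ¬C)) unsat w.r.t. T
   apply at x₀: ∀r.(F ⊓ E)⊑(¬C ⊔ ¬D)
   open: L(x₀) ⊇ {¬C, ∀r.(F ⊓ E), ∃t.E, ∃t.¬E} (+ ∃-successors)
2. Hence ∀r.(F ⊓ E) ⊑ ((¬C ⊔ ¬D) ⊓ C): not entailed.

No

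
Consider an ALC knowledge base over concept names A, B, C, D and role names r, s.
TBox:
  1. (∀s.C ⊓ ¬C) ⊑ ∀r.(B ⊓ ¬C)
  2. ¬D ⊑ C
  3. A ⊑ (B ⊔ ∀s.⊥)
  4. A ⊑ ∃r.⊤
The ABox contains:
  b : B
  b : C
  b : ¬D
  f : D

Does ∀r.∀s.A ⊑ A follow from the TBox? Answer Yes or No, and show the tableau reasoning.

1. ∀r.∀s.A ⊑ A  ⇔  (∀r.∀s.A ⊓ ¬A) unsat w.r.t. T
   open: L(x₀) ⊇ {D, ¬A, ∀r.∀s.A, ∃s.¬C} (+ ∃-successors)
2. Hence ∀r.∀s.A ⊑ A: not entailed.

No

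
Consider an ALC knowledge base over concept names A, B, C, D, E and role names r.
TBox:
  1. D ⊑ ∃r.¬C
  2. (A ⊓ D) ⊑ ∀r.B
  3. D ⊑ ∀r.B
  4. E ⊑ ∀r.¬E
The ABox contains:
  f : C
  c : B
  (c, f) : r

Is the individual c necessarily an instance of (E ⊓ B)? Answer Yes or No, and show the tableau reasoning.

1. c : (E ⊓ B)?  L(c) = {B} ∪ {(¬E ⊔ ¬B)}
   open: L(c) ⊇ {B, ¬D, ¬E} — c ∉ (E ⊓ B) possible
2. Hence c : (E ⊓ B): not entailed.

No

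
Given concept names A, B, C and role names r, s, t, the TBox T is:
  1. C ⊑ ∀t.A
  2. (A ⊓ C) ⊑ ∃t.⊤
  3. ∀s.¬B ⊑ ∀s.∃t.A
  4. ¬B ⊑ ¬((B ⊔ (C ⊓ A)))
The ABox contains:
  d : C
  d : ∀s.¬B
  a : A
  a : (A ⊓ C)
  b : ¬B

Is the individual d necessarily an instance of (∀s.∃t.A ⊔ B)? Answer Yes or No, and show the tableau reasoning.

1. d : (∀s.∃t.A ⊔ B)?  L(d) = {C, ∀s.¬B} ∪ {(∃s.∀t.¬A ⊓ ¬B)}
   clash {A, ¬A} at an ∃-successor — d ∈ (∀s.∃t.A ⊔ B)
2. Hence d : (∀s.∃t.A ⊔ B): entailed.

Yes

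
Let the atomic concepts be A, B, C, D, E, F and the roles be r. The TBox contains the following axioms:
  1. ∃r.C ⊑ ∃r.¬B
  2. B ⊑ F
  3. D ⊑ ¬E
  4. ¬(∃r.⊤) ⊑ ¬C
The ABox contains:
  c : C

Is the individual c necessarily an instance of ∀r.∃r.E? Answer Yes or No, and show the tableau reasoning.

No

1. c : ∀r.∃r.E?  L(c) = {C} ∪ {∃r.∀r.¬E}
   open: L(c) ⊇ {C, ¬B, ¬D, ∀r.¬C, ∃r.∀r.¬E, …} (+ ∃-successors) — c ∉ ∀r.∃r.E possible
2. Hence c : ∀r.∃r.E: not entailed.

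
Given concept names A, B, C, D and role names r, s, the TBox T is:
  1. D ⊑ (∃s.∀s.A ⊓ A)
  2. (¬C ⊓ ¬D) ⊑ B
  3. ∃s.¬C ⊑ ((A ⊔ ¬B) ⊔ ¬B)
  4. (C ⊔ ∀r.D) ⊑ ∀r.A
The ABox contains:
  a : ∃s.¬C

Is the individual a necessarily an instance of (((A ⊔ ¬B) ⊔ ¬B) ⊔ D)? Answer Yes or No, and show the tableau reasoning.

1. a : (((A ⊔ ¬B) ⊔ ¬B) ⊔ D)?  L(a) = {∃s.¬C} ∪ {(((¬A ⊓ B) ⊓ B) ⊓ ¬D)}
   clash {B, ¬B} at a — a ∈ (((A ⊔ ¬B) ⊔ ¬B) ⊔ D)
2. Hence a : (((A ⊔ ¬B) ⊔ ¬B) ⊔ D): entailed.

Yes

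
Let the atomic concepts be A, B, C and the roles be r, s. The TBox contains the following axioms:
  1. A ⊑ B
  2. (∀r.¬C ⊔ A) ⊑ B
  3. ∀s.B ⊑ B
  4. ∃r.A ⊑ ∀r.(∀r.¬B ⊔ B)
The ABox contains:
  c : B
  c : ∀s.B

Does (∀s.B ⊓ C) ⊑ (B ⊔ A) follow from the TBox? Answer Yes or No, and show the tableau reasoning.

Yes

1. (∀s.B ⊓ C) ⊑ (B ⊔ A)  ⇔  ((∀s.B ⊓ C) ⊓ (¬B ⊓ ¬A)) unsat w.r.t. T
   all branches close; clash {B, ¬B} at x₀
2. Hence (∀s.B ⊓ C) ⊑ (B ⊔ A): entailed.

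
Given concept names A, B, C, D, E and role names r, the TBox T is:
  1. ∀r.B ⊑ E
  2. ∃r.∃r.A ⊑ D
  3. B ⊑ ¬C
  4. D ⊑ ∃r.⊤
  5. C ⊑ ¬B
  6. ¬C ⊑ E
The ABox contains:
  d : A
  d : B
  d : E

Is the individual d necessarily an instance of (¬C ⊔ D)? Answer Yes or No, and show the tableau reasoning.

Yes

1. d : (¬C ⊔ D)?  L(d) = {A, B, E} ∪ {(C ⊓ ¬D)}
   clash {C, ¬C} at d — d ∈ (¬C ⊔ D)
2. Hence d : (¬C ⊔ D): entailed.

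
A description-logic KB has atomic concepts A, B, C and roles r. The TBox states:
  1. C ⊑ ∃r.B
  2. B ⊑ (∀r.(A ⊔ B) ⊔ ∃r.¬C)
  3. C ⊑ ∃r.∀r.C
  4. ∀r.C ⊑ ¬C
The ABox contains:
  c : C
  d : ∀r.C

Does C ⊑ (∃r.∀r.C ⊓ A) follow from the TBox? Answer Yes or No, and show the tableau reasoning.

No

1. C ⊑ (∃r.∀r.C ⊓ A)  ⇔  (C ⊓ (∀r.∃r.¬C ⊔ ¬A)) unsat w.r.t. T
   apply at x₀: C⊑∃r.B; C⊑∃r.∀r.C
   open: L(x₀) ⊇ {C, ¬A, ¬B, ∃r.B, ∃r.¬C, …} (+ ∃-successors)
2. Hence C ⊑ (∃r.∀r.C ⊓ A): not entailed.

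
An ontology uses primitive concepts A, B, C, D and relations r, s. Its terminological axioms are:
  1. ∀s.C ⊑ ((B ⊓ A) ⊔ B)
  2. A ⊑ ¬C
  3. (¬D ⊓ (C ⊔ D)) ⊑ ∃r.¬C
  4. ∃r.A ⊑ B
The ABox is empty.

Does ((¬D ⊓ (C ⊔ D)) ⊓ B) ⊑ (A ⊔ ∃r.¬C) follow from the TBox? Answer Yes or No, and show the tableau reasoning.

1. ((¬D ⊓ (C ⊔ D)) ⊓ B) ⊑ (A ⊔ ∃r.¬C)  ⇔  (((¬D ⊓ (C ⊔ D)) ⊓ B) ⊓ (¬A ⊓ ∀r.C)) unsat w.r.t. T
   all branches close; clash {D, ¬D} at x₀
2. Hence ((¬D ⊓ (C ⊔ D)) ⊓ B) ⊑ (A ⊔ ∃r.¬C): entailed.

Yes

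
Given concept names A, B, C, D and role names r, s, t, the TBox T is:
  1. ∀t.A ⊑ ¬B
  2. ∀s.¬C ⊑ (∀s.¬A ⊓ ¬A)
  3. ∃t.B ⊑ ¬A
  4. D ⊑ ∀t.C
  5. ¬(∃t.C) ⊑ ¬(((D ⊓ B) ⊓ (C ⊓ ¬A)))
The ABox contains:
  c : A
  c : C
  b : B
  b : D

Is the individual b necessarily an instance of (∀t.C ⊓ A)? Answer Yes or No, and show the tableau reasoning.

No

1. b : (∀t.C ⊓ A)?  L(b) = {B, D} ∪ {(∃t.¬C ⊔ ¬A)}
   apply at b: D⊑∀t.C
   open: L(b) ⊇ {B, D, ¬A, ∀t.C, ∀t.¬B, …} (+ ∃-successors) — b ∉ (∀t.C ⊓ A) possible
2. Hence b : (∀t.C ⊓ A): not entailed.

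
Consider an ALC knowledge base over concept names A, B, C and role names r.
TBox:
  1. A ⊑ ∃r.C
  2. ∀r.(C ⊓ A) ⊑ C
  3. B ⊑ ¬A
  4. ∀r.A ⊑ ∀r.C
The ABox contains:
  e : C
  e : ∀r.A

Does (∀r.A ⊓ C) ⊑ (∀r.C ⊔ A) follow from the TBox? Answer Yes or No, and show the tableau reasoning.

Yes

1. (∀r.A ⊓ C) ⊑ (∀r.C ⊔ A)  ⇔  ((∀r.A ⊓ C) ⊓ (∃r.¬C ⊓ ¬A)) unsat w.r.t. T
   all branches close; clash {C, ¬C} at an ∃-successor
2. Hence (∀r.A ⊓ C) ⊑ (∀r.C ⊔ A): entailed.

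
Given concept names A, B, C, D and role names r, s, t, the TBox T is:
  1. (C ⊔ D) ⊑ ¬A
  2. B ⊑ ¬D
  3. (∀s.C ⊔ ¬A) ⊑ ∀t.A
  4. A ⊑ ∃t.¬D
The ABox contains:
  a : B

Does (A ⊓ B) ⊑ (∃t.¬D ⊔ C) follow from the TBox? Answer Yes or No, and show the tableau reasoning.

1. (A ⊓ B) ⊑ (∃t.¬D ⊔ C)  ⇔  ((A ⊓ B) ⊓ (∀t.D ⊓ ¬C)) unsat w.r.t. T
   all branches close; clash {A, ¬A} at x₀
2. Hence (A ⊓ B) ⊑ (∃t.¬D ⊔ C): entailed.

Yes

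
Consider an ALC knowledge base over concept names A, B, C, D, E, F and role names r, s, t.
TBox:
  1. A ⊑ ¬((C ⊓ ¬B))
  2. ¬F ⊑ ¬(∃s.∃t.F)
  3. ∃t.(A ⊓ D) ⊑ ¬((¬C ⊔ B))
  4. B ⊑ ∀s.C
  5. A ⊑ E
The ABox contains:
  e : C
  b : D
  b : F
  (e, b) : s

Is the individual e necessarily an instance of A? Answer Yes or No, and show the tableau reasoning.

1. e : A?  L(e) = {C} ∪ {¬A}
   open: L(e) ⊇ {C, F, ¬A, ¬B, ∀t.(¬A ⊔ ¬D)} — e ∉ A possible
2. Hence e : A: not entailed.

No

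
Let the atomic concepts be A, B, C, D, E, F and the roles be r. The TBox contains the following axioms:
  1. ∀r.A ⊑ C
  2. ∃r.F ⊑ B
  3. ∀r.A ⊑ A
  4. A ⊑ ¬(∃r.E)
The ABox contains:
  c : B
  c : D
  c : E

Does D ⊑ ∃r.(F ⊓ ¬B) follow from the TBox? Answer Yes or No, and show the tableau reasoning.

No

1. D ⊑ ∃r.(F ⊓ ¬B)  ⇔  (D ⊓ ∀r.(¬F ⊔ B)) unsat w.r.t. T
   open: L(x₀) ⊇ {D, ¬A, ∀r.(¬F ⊔ B), ∀r.¬F, ∃r.¬A} (+ ∃-successors)
2. Hence D ⊑ ∃r.(F ⊓ ¬B): not entailed.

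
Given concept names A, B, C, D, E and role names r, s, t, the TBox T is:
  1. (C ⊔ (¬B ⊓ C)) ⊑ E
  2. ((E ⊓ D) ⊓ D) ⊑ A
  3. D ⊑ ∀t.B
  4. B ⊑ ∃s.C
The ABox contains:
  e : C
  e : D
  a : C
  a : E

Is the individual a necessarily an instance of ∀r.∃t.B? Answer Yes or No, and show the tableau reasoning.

1. a : ∀r.∃t.B?  L(a) = {C, E} ∪ {∃r.∀t.¬B}
   open: L(a) ⊇ {C, E, ¬B, ¬D, ∃r.∀t.¬B} (+ ∃-successors) — a ∉ ∀r.∃t.B possible
2. Hence a : ∀r.∃t.B: not entailed.

No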